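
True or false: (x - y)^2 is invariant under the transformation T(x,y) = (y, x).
True

Substitute T(x,y) = (y, x) into the expression and compare with the original.

Original: (x - y)^2
After applying T: ((y) - (x))^2 = x^2 - 2xy + y^2

This is identical to the original (x - y)^2, so the expression is invariant.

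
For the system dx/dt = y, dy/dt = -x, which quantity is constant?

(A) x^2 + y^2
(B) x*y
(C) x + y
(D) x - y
A

A first integral I satisfies dI/dt = 0 along every solution. Differentiate each option and use the equation of motion:
(A) d/dt[x^2 + y^2] = 2x*dx/dt + 2y*dy/dt = 2x*y + 2y*(-x) = 0
(B) d/dt[x*y] = (dx/dt)y + x(dy/dt) = y^2 - x^2, not identically 0
(C) d/dt[x + y] = y + (-x) = y - x, not identically 0
(D) d/dt[x - y] = y - (-x) = x + y, not identically 0

Only (A) has zero time-derivative. So x^2 + y^2 (the squared radius; trajectories are circles) is the conserved quantity.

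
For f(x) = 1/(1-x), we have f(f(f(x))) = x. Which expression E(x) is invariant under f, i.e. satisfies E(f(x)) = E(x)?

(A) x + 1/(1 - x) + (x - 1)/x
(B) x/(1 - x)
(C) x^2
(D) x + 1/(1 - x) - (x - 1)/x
A

Replace x by f(x) = 1/(1 - x) in each option and simplify. As a quick numerical cross-check, also compare E(3) with E(f(3)) = E(-1/2).

(A) x + 1/(1 - x) + (x - 1)/x  ->  (1/(1 - x)) + 1/(1 - (1/(1 - x))) + ((1/(1 - x)) - 1)/(1/(1 - x)), which simplifies back to x + 1/(1 - x) + (x - 1)/x; check: E(3) = 19/6, E(-1/2) = 19/6.   [invariant]
(B) x/(1 - x)  ->  (1/(1 - x))/(1 - (1/(1 - x))) = -1/x; check: E(3) = -3/2 but E(-1/2) = -1/3.   [not invariant]
(C) x^2  ->  (1/(1 - x))^2 = (x - 1)^(-2); check: E(3) = 9 but E(-1/2) = 1/4.   [not invariant]
(D) x + 1/(1 - x) - (x - 1)/x  ->  (1/(1 - x)) + 1/(1 - (1/(1 - x))) - ((1/(1 - x)) - 1)/(1/(1 - x)) = (x^2(1 - x) - x + (x - 1)^2)/(x(x - 1)); check: E(3) = 11/6 but E(-1/2) = -17/6.   [not invariant]

Only (A) is unchanged. Indeed f(f(x)) = 1/(1 - 1/(1-x)) = (1-x)/(-x) = (x-1)/x, so E(x) = x + f(x) + f(f(x)) is the sum over the whole 3-cycle; applying f just permutes the three terms cyclically (x -> f(x) -> f(f(x)) -> x), leaving the sum unchanged.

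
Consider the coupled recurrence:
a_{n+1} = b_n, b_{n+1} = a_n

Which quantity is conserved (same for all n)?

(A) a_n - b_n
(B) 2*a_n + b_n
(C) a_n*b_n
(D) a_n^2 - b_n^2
C

Replace a_n by a_{n+1} = b_n and b_n by b_{n+1} = a_n in each option and simplify:
(A) a_n - b_n  ->  (b_n) - (a_n) = -a_n + b_n   [not conserved]
(B) 2*a_n + b_n  ->  2*(b_n) + (a_n) = a_n + 2*b_n   [not conserved]
(C) a_n*b_n  ->  (b_n)*(a_n) = a_n*b_n   [conserved]
(D) a_n^2 - b_n^2  ->  (b_n)^2 - (a_n)^2 = -a_n^2 + b_n^2   [not conserved]

Only (C) a_n*b_n returns to itself after one step, so it is the conserved quantity.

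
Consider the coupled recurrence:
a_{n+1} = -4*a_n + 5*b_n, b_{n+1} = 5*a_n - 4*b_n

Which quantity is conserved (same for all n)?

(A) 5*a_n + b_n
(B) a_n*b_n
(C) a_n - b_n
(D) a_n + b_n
D

Replace a_n by a_{n+1} = -4*a_n + 5*b_n and b_n by b_{n+1} = 5*a_n - 4*b_n in each option and simplify:
(A) 5*a_n + b_n  ->  5*(-4*a_n + 5*b_n) + (5*a_n - 4*b_n) = -15*a_n + 21*b_n   [not conserved]
(B) a_n*b_n  ->  (-4*a_n + 5*b_n)*(5*a_n - 4*b_n) = -20*a_n^2 + 41*a_n*b_n - 20*b_n^2   [not conserved]
(C) a_n - b_n  ->  (-4*a_n + 5*b_n) - (5*a_n - 4*b_n) = -9*a_n + 9*b_n   [not conserved]
(D) a_n + b_n  ->  (-4*a_n + 5*b_n) + (5*a_n - 4*b_n) = a_n + b_n   [conserved]

Only (D) a_n + b_n returns to itself after one step, so it is the conserved quantity.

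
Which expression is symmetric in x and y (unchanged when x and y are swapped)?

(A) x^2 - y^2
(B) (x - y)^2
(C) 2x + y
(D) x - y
B

A symmetric expression is unchanged when the variables are permuted; here the transformation to test is the swap (x, y) -> (y, x).
Substitute the transformed coordinates into each option and compare with the original:
(A) x^2 - y^2  ->  (y)^2 - (x)^2 = -x^2 + y^2   [differs from x^2 - y^2: not invariant]
(B) (x - y)^2  ->  ((y) - (x))^2 = x^2 - 2xy + y^2   [equals (x - y)^2: invariant]
(C) 2x + y  ->  2(y) + (x) = x + 2y   [differs from 2x + y: not invariant]
(D) x - y  ->  (y) - (x) = -x + y   [differs from x - y: not invariant]

Only option (B), (x - y)^2, is unchanged by the transformation.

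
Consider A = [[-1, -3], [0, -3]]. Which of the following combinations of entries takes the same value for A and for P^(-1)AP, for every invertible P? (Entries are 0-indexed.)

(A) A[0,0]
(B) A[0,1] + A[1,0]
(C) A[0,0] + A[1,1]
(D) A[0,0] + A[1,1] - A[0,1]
C

A[0,0] + A[1,1] is the trace of A. By the cyclic property of the trace, tr(P^(-1)AP) = tr(APP^(-1)) = tr(A), so it is the same for every matrix similar to A.

The other combinations are not similarity invariants. For example, take P = [[2, 1], [1, 1]] (det P = 1), so P^(-1) = [[1, -1], [-1, 2]] and
B = P^(-1)AP = [[-2, -1], [-1, -2]].
Evaluating each option on A and on B:
(A) A[0,0]: -1 for A, -2 for B -> changes
(B) A[0,1] + A[1,0]: -3 for A, -2 for B -> changes
(C) A[0,0] + A[1,1]: -4 for A, -4 for B -> unchanged
(D) A[0,0] + A[1,1] - A[0,1]: -1 for A, -3 for B -> changes

Only (C) A[0,0] + A[1,1] = -4 survives (and it does so for every P, not just this one), so it is the invariant.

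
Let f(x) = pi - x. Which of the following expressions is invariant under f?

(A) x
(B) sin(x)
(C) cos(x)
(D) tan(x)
B

For f(x) = pi - x:
sin(pi - x) = sin(x), so sine is invariant under this transformation.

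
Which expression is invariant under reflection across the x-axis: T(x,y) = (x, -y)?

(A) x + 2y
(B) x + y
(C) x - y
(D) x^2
D

The map is reflection across the x-axis: T(x,y) = (x, -y).
Substitute the transformed coordinates into each option and compare with the original:
(A) x + 2y  ->  (x) + 2(-y) = x - 2y   [differs from x + 2y: not invariant]
(B) x + y  ->  (x) + (-y) = x - y   [differs from x + y: not invariant]
(C) x - y  ->  (x) - (-y) = x + y   [differs from x - y: not invariant]
(D) x^2  ->  (x)^2 = x^2   [equals x^2: invariant]

Only option (D), x^2, is unchanged by the transformation.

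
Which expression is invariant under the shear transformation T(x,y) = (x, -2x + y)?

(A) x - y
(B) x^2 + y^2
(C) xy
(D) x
D

Under the shear T(x,y) = (x, -2x + y):
Substitute the transformed coordinates into each option and compare with the original:
(A) x - y  ->  (x) - (-2x + y) = 3x - y   [differs from x - y: not invariant]
(B) x^2 + y^2  ->  (x)^2 + (-2x + y)^2 = 5x^2 - 4xy + y^2   [differs from x^2 + y^2: not invariant]
(C) xy  ->  (x)(-2x + y) = -2x^2 + xy   [differs from xy: not invariant]
(D) x  ->  (x) = x   [equals x: invariant]

Only option (D), x, is unchanged by the transformation.
A vertical shear moves points parallel to the y-axis, so the x-coordinate (and any function of x alone) is unchanged.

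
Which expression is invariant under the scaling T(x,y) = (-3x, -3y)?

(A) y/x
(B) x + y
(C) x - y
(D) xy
A

Under the uniform scaling T(x,y) = (-3x, -3y):
Substitute the transformed coordinates into each option and compare with the original:
(A) y/x  ->  (-3y)/(-3x) = y/x   [equals y/x: invariant]
(B) x + y  ->  (-3x) + (-3y) = -3x - 3y   [differs from x + y: not invariant]
(C) x - y  ->  (-3x) - (-3y) = -3x + 3y   [differs from x - y: not invariant]
(D) xy  ->  (-3x)(-3y) = 9xy   [differs from xy: not invariant]

Only option (A), y/x, is unchanged by the transformation.
The common factor -3 cancels in a ratio of coordinates, while sums, products and sums of squares pick up factors of -3 or 9.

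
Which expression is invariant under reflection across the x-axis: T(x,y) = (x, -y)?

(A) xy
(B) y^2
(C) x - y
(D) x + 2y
B

The map is reflection across the x-axis: T(x,y) = (x, -y).
Substitute the transformed coordinates into each option and compare with the original:
(A) xy  ->  (x)(-y) = -xy   [differs from xy: not invariant]
(B) y^2  ->  (-y)^2 = y^2   [equals y^2: invariant]
(C) x - y  ->  (x) - (-y) = x + y   [differs from x - y: not invariant]
(D) x + 2y  ->  (x) + 2(-y) = x - 2y   [differs from x + 2y: not invariant]

Only option (B), y^2, is unchanged by the transformation.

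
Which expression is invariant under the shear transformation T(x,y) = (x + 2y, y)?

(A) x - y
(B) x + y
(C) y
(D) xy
C

Under the shear T(x,y) = (x + 2y, y):
Substitute the transformed coordinates into each option and compare with the original:
(A) x - y  ->  (x + 2y) - (y) = x + y   [differs from x - y: not invariant]
(B) x + y  ->  (x + 2y) + (y) = x + 3y   [differs from x + y: not invariant]
(C) y  ->  (y) = y   [equals y: invariant]
(D) xy  ->  (x + 2y)(y) = xy + 2y^2   [differs from xy: not invariant]

Only option (C), y, is unchanged by the transformation.
A horizontal shear moves points parallel to the x-axis, so the y-coordinate (and any function of y alone) is unchanged.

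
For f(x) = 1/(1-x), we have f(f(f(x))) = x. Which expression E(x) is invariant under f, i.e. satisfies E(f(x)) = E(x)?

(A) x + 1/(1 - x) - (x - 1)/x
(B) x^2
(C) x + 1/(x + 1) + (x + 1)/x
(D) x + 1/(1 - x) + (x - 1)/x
D

Replace x by f(x) = 1/(1 - x) in each option and simplify. As a quick numerical cross-check, also compare E(3) with E(f(3)) = E(-1/2).

(A) x + 1/(1 - x) - (x - 1)/x  ->  (1/(1 - x)) + 1/(1 - (1/(1 - x))) - ((1/(1 - x)) - 1)/(1/(1 - x)) = (x^2(1 - x) - x + (x - 1)^2)/(x(x - 1)); check: E(3) = 11/6 but E(-1/2) = -17/6.   [not invariant]
(B) x^2  ->  (1/(1 - x))^2 = (x - 1)^(-2); check: E(3) = 9 but E(-1/2) = 1/4.   [not invariant]
(C) x + 1/(x + 1) + (x + 1)/x  ->  (1/(1 - x)) + 1/((1/(1 - x)) + 1) + ((1/(1 - x)) + 1)/(1/(1 - x)) = (-x^3 + 6x^2 - 11x + 7)/(x^2 - 3x + 2); check: E(3) = 55/12 but E(-1/2) = 1/2.   [not invariant]
(D) x + 1/(1 - x) + (x - 1)/x  ->  (1/(1 - x)) + 1/(1 - (1/(1 - x))) + ((1/(1 - x)) - 1)/(1/(1 - x)), which simplifies back to x + 1/(1 - x) + (x - 1)/x; check: E(3) = 19/6, E(-1/2) = 19/6.   [invariant]

Only (D) is unchanged. Indeed f(f(x)) = 1/(1 - 1/(1-x)) = (1-x)/(-x) = (x-1)/x, so E(x) = x + f(x) + f(f(x)) is the sum over the whole 3-cycle; applying f just permutes the three terms cyclically (x -> f(x) -> f(f(x)) -> x), leaving the sum unchanged.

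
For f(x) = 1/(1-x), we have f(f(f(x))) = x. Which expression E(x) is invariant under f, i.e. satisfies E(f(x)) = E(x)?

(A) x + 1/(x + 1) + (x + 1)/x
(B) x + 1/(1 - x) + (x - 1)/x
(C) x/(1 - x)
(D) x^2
B

Replace x by f(x) = 1/(1 - x) in each option and simplify. As a quick numerical cross-check, also compare E(3) with E(f(3)) = E(-1/2).

(A) x + 1/(x + 1) + (x + 1)/x  ->  (1/(1 - x)) + 1/((1/(1 - x)) + 1) + ((1/(1 - x)) + 1)/(1/(1 - x)) = (-x^3 + 6x^2 - 11x + 7)/(x^2 - 3x + 2); check: E(3) = 55/12 but E(-1/2) = 1/2.   [not invariant]
(B) x + 1/(1 - x) + (x - 1)/x  ->  (1/(1 - x)) + 1/(1 - (1/(1 - x))) + ((1/(1 - x)) - 1)/(1/(1 - x)), which simplifies back to x + 1/(1 - x) + (x - 1)/x; check: E(3) = 19/6, E(-1/2) = 19/6.   [invariant]
(C) x/(1 - x)  ->  (1/(1 - x))/(1 - (1/(1 - x))) = -1/x; check: E(3) = -3/2 but E(-1/2) = -1/3.   [not invariant]
(D) x^2  ->  (1/(1 - x))^2 = (x - 1)^(-2); check: E(3) = 9 but E(-1/2) = 1/4.   [not invariant]

Only (B) is unchanged. Indeed f(f(x)) = 1/(1 - 1/(1-x)) = (1-x)/(-x) = (x-1)/x, so E(x) = x + f(x) + f(f(x)) is the sum over the whole 3-cycle; applying f just permutes the three terms cyclically (x -> f(x) -> f(f(x)) -> x), leaving the sum unchanged.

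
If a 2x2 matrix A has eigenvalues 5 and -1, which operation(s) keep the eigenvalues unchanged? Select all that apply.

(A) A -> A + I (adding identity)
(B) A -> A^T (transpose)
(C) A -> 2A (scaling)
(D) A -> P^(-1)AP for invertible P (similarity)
B and D

Eigenvalues are preserved by:
1. Similarity transformations: A -> P^(-1)AP (same characteristic polynomial)
2. Transpose: A^T has the same eigenvalues as A

Eigenvalues are NOT preserved by:
- Adding identity: eigenvalues become 5+1, -1+1
- Scaling: eigenvalues become 10, -2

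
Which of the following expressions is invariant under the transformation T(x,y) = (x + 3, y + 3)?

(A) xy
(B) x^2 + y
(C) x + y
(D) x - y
D

An expression E(x,y) is invariant under T if E(T(x,y)) = E(x,y). Here T(x,y) = (x + 3, y + 3).
Substitute the transformed coordinates into each option and compare with the original:
(A) xy  ->  (x + 3)(y + 3) = xy + 3x + 3y + 9   [differs from xy: not invariant]
(B) x^2 + y  ->  (x + 3)^2 + (y + 3) = x^2 + 6x + y + 12   [differs from x^2 + y: not invariant]
(C) x + y  ->  (x + 3) + (y + 3) = x + y + 6   [differs from x + y: not invariant]
(D) x - y  ->  (x + 3) - (y + 3) = x - y   [equals x - y: invariant]

Only option (D), x - y, is unchanged by the transformation.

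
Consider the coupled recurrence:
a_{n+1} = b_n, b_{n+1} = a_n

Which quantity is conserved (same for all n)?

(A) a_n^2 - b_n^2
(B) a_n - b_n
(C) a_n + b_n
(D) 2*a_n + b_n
C

Replace a_n by a_{n+1} = b_n and b_n by b_{n+1} = a_n in each option and simplify:
(A) a_n^2 - b_n^2  ->  (b_n)^2 - (a_n)^2 = -a_n^2 + b_n^2   [not conserved]
(B) a_n - b_n  ->  (b_n) - (a_n) = -a_n + b_n   [not conserved]
(C) a_n + b_n  ->  (b_n) + (a_n) = a_n + b_n   [conserved]
(D) 2*a_n + b_n  ->  2*(b_n) + (a_n) = a_n + 2*b_n   [not conserved]

Only (C) a_n + b_n returns to itself after one step, so it is the conserved quantity.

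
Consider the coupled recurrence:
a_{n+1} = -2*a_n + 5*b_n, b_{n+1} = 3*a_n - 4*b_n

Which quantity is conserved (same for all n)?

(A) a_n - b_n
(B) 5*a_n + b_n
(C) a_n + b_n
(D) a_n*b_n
C

Replace a_n by a_{n+1} = -2*a_n + 5*b_n and b_n by b_{n+1} = 3*a_n - 4*b_n in each option and simplify:
(A) a_n - b_n  ->  (-2*a_n + 5*b_n) - (3*a_n - 4*b_n) = -5*a_n + 9*b_n   [not conserved]
(B) 5*a_n + b_n  ->  5*(-2*a_n + 5*b_n) + (3*a_n - 4*b_n) = -7*a_n + 21*b_n   [not conserved]
(C) a_n + b_n  ->  (-2*a_n + 5*b_n) + (3*a_n - 4*b_n) = a_n + b_n   [conserved]
(D) a_n*b_n  ->  (-2*a_n + 5*b_n)*(3*a_n - 4*b_n) = -6*a_n^2 + 23*a_n*b_n - 20*b_n^2   [not conserved]

Only (C) a_n + b_n returns to itself after one step, so it is the conserved quantity.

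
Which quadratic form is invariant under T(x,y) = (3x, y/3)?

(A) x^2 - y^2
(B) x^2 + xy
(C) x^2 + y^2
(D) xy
D

T multiplies x by 3 and divides y by 3.
Substitute the transformed coordinates into each option and compare with the original:
(A) x^2 - y^2  ->  (3x)^2 - (y/3)^2 = 9x^2 - y^2/9   [differs from x^2 - y^2: not invariant]
(B) x^2 + xy  ->  (3x)^2 + (3x)(y/3) = 9x^2 + xy   [differs from x^2 + xy: not invariant]
(C) x^2 + y^2  ->  (3x)^2 + (y/3)^2 = 9x^2 + y^2/9   [differs from x^2 + y^2: not invariant]
(D) xy  ->  (3x)(y/3) = xy   [equals xy: invariant]

Only option (D), xy, is unchanged by the transformation.
The factors 3 and 1/3 cancel only in the pure product xy.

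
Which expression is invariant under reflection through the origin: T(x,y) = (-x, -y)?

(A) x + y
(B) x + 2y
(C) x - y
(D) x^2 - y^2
D

The map is reflection through the origin: T(x,y) = (-x, -y).
Substitute the transformed coordinates into each option and compare with the original:
(A) x + y  ->  (-x) + (-y) = -x - y   [differs from x + y: not invariant]
(B) x + 2y  ->  (-x) + 2(-y) = -x - 2y   [differs from x + 2y: not invariant]
(C) x - y  ->  (-x) - (-y) = -x + y   [differs from x - y: not invariant]
(D) x^2 - y^2  ->  (-x)^2 - (-y)^2 = x^2 - y^2   [equals x^2 - y^2: invariant]

Only option (D), x^2 - y^2, is unchanged by the transformation.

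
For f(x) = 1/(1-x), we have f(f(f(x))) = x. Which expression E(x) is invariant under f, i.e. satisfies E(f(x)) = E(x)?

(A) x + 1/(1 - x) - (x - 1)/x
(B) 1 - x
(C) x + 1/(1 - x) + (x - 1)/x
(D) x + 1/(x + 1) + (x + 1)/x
C

Replace x by f(x) = 1/(1 - x) in each option and simplify. As a quick numerical cross-check, also compare E(5) with E(f(5)) = E(-1/4).

(A) x + 1/(1 - x) - (x - 1)/x  ->  (1/(1 - x)) + 1/(1 - (1/(1 - x))) - ((1/(1 - x)) - 1)/(1/(1 - x)) = (x^2(1 - x) - x + (x - 1)^2)/(x(x - 1)); check: E(5) = 79/20 but E(-1/4) = -89/20.   [not invariant]
(B) 1 - x  ->  1 - (1/(1 - x)) = x/(x - 1); check: E(5) = -4 but E(-1/4) = 5/4.   [not invariant]
(C) x + 1/(1 - x) + (x - 1)/x  ->  (1/(1 - x)) + 1/(1 - (1/(1 - x))) + ((1/(1 - x)) - 1)/(1/(1 - x)), which simplifies back to x + 1/(1 - x) + (x - 1)/x; check: E(5) = 111/20, E(-1/4) = 111/20.   [invariant]
(D) x + 1/(x + 1) + (x + 1)/x  ->  (1/(1 - x)) + 1/((1/(1 - x)) + 1) + ((1/(1 - x)) + 1)/(1/(1 - x)) = (-x^3 + 6x^2 - 11x + 7)/(x^2 - 3x + 2); check: E(5) = 191/30 but E(-1/4) = -23/12.   [not invariant]

Only (C) is unchanged. Indeed f(f(x)) = 1/(1 - 1/(1-x)) = (1-x)/(-x) = (x-1)/x, so E(x) = x + f(x) + f(f(x)) is the sum over the whole 3-cycle; applying f just permutes the three terms cyclically (x -> f(x) -> f(f(x)) -> x), leaving the sum unchanged.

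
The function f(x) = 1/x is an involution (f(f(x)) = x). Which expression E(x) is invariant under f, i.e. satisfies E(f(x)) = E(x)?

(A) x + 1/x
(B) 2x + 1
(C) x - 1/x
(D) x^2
A

Replace x by f(x) = 1/x in each option and simplify. As a quick numerical cross-check, also compare E(3) with E(f(3)) = E(1/3).

(A) x + 1/x  ->  (1/x) + 1/(1/x), which simplifies back to x + 1/x; check: E(3) = 10/3, E(1/3) = 10/3.   [invariant]
(B) 2x + 1  ->  2(1/x) + 1 = (x + 2)/x; check: E(3) = 7 but E(1/3) = 5/3.   [not invariant]
(C) x - 1/x  ->  (1/x) - 1/(1/x) = -x + 1/x; check: E(3) = 8/3 but E(1/3) = -8/3.   [not invariant]
(D) x^2  ->  (1/x)^2 = x^(-2); check: E(3) = 9 but E(1/3) = 1/9.   [not invariant]

Only (A) is unchanged. E is symmetric under swapping x with f(x) = 1/x, which is exactly what an involution does.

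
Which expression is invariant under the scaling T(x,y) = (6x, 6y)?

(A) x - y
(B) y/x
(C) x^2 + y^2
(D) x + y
B

Under the uniform scaling T(x,y) = (6x, 6y):
Substitute the transformed coordinates into each option and compare with the original:
(A) x - y  ->  (6x) - (6y) = 6x - 6y   [differs from x - y: not invariant]
(B) y/x  ->  (6y)/(6x) = y/x   [equals y/x: invariant]
(C) x^2 + y^2  ->  (6x)^2 + (6y)^2 = 36x^2 + 36y^2   [differs from x^2 + y^2: not invariant]
(D) x + y  ->  (6x) + (6y) = 6x + 6y   [differs from x + y: not invariant]

Only option (B), y/x, is unchanged by the transformation.
The common factor 6 cancels in a ratio of coordinates, while sums, products and sums of squares pick up factors of 6 or 36.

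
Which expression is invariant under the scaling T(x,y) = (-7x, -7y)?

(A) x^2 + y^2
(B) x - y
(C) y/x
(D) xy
C

Under the uniform scaling T(x,y) = (-7x, -7y):
Substitute the transformed coordinates into each option and compare with the original:
(A) x^2 + y^2  ->  (-7x)^2 + (-7y)^2 = 49x^2 + 49y^2   [differs from x^2 + y^2: not invariant]
(B) x - y  ->  (-7x) - (-7y) = -7x + 7y   [differs from x - y: not invariant]
(C) y/x  ->  (-7y)/(-7x) = y/x   [equals y/x: invariant]
(D) xy  ->  (-7x)(-7y) = 49xy   [differs from xy: not invariant]

Only option (C), y/x, is unchanged by the transformation.
The common factor -7 cancels in a ratio of coordinates, while sums, products and sums of squares pick up factors of -7 or 49.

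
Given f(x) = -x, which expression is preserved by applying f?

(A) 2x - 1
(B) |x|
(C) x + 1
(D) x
B

For f(x) = -x:
Applying f replaces x by -x. Since |-x| = |x|, the absolute value is unchanged by f, whereas x -> -x, 2x - 1 -> -2x - 1 and x + 1 -> -x + 1 all change.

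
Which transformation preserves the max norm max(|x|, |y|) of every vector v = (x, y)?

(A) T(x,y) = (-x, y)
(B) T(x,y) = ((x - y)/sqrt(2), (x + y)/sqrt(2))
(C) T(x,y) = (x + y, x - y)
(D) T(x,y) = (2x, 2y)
A

A transformation preserves a norm if ||T(v)|| = ||v|| for every v; a single vector where the norm changes rules an option out.

(A) T(x,y) = (-x, y): preserves the norm -- it only permutes the coordinates and/or flips signs, which leaves max(|x|, |y|) unchanged.
(B) T(x,y) = ((x - y)/sqrt(2), (x + y)/sqrt(2)): v = (1, 0) has norm max(|1|, |0|) = 1, but T(v) = (sqrt(2)/2, sqrt(2)/2) has norm sqrt(2)/2 -- not preserved.
(C) T(x,y) = (x + y, x - y): v = (1, 1) has norm max(|1|, |1|) = 1, but T(v) = (2, 0) has norm 2 -- not preserved.
(D) T(x,y) = (2x, 2y): v = (1, 0) has norm max(|1|, |0|) = 1, but T(v) = (2, 0) has norm 2 -- not preserved.

Therefore the answer is (A).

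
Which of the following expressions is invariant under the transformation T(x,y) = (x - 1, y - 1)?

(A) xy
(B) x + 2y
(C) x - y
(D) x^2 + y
C

An expression E(x,y) is invariant under T if E(T(x,y)) = E(x,y). Here T(x,y) = (x - 1, y - 1).
Substitute the transformed coordinates into each option and compare with the original:
(A) xy  ->  (x - 1)(y - 1) = xy - x - y + 1   [differs from xy: not invariant]
(B) x + 2y  ->  (x - 1) + 2(y - 1) = x + 2y - 3   [differs from x + 2y: not invariant]
(C) x - y  ->  (x - 1) - (y - 1) = x - y   [equals x - y: invariant]
(D) x^2 + y  ->  (x - 1)^2 + (y - 1) = x^2 - 2x + y   [differs from x^2 + y: not invariant]

Only option (C), x - y, is unchanged by the transformation.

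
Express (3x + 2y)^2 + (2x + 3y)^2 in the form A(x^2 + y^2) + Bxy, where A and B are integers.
13(x^2 + y^2) + 24xy

Expanding: (3x + 2y)^2 = 9x^2 + 12xy + 4y^2
(2x + 3y)^2 = 4x^2 + 12xy + 9y^2
Sum = (9+4)(x^2+y^2) + 24xy = 13(x^2 + y^2) + 24xy
This is symmetric in x and y.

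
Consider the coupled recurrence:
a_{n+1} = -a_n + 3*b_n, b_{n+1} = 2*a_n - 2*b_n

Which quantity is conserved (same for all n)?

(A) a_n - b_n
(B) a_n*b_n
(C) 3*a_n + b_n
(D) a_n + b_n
D

Replace a_n by a_{n+1} = -a_n + 3*b_n and b_n by b_{n+1} = 2*a_n - 2*b_n in each option and simplify:
(A) a_n - b_n  ->  (-a_n + 3*b_n) - (2*a_n - 2*b_n) = -3*a_n + 5*b_n   [not conserved]
(B) a_n*b_n  ->  (-a_n + 3*b_n)*(2*a_n - 2*b_n) = -2*a_n^2 + 8*a_n*b_n - 6*b_n^2   [not conserved]
(C) 3*a_n + b_n  ->  3*(-a_n + 3*b_n) + (2*a_n - 2*b_n) = -a_n + 7*b_n   [not conserved]
(D) a_n + b_n  ->  (-a_n + 3*b_n) + (2*a_n - 2*b_n) = a_n + b_n   [conserved]

Only (D) a_n + b_n returns to itself after one step, so it is the conserved quantity.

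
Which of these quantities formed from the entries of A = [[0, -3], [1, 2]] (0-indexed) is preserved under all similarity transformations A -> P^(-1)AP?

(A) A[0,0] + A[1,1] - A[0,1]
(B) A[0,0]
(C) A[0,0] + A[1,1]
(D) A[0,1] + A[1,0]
C

A[0,0] + A[1,1] is the trace of A. By the cyclic property of the trace, tr(P^(-1)AP) = tr(APP^(-1)) = tr(A), so it is the same for every matrix similar to A.

The other combinations are not similarity invariants. For example, take P = [[1, 1], [0, 1]] (det P = 1), so P^(-1) = [[1, -1], [0, 1]] and
B = P^(-1)AP = [[-1, -6], [1, 3]].
Evaluating each option on A and on B:
(A) A[0,0] + A[1,1] - A[0,1]: 5 for A, 8 for B -> changes
(B) A[0,0]: 0 for A, -1 for B -> changes
(C) A[0,0] + A[1,1]: 2 for A, 2 for B -> unchanged
(D) A[0,1] + A[1,0]: -2 for A, -5 for B -> changes

Only (C) A[0,0] + A[1,1] = 2 survives (and it does so for every P, not just this one), so it is the invariant.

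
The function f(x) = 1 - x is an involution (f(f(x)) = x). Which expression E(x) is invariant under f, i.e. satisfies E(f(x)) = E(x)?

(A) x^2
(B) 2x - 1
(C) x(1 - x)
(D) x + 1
C

Replace x by f(x) = 1 - x in each option and simplify. As a quick numerical cross-check, also compare E(4) with E(f(4)) = E(-3).

(A) x^2  ->  (1 - x)^2 = (x - 1)^2; check: E(4) = 16 but E(-3) = 9.   [not invariant]
(B) 2x - 1  ->  2(1 - x) - 1 = 1 - 2x; check: E(4) = 7 but E(-3) = -7.   [not invariant]
(C) x(1 - x)  ->  (1 - x)(1 - (1 - x)), which simplifies back to x(1 - x); check: E(4) = -12, E(-3) = -12.   [invariant]
(D) x + 1  ->  (1 - x) + 1 = 2 - x; check: E(4) = 5 but E(-3) = -2.   [not invariant]

Only (C) is unchanged. E is symmetric under swapping x with f(x) = 1 - x, which is exactly what an involution does.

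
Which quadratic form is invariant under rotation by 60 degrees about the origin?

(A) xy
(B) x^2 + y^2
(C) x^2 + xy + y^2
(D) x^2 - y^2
B

Rotation by 60 degrees sends (x, y) to (x/2 - sqrt(3)y/2, sqrt(3)x/2 + y/2).
Substitute the transformed coordinates into each option and compare with the original:
(A) xy  ->  (x/2 - sqrt(3)y/2)(sqrt(3)x/2 + y/2) = sqrt(3)x^2/4 - xy/2 - sqrt(3)y^2/4   [differs from xy: not invariant]
(B) x^2 + y^2  ->  (x/2 - sqrt(3)y/2)^2 + (sqrt(3)x/2 + y/2)^2 = x^2 + y^2   [equals x^2 + y^2: invariant]
(C) x^2 + xy + y^2  ->  (x/2 - sqrt(3)y/2)^2 + (x/2 - sqrt(3)y/2)(sqrt(3)x/2 + y/2) + (sqrt(3)x/2 + y/2)^2 = sqrt(3)x^2/4 + x^2 - xy/2 - sqrt(3)y^2/4 + y^2   [differs from x^2 + xy + y^2: not invariant]
(D) x^2 - y^2  ->  (x/2 - sqrt(3)y/2)^2 - (sqrt(3)x/2 + y/2)^2 = -x^2/2 - sqrt(3)xy + y^2/2   [differs from x^2 - y^2: not invariant]

Only option (B), x^2 + y^2, is unchanged by the transformation.
x^2 + y^2 is the squared distance from the origin, which rotations preserve.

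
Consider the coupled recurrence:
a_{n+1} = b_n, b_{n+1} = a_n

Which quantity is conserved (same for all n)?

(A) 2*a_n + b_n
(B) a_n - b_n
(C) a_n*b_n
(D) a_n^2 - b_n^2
C

Replace a_n by a_{n+1} = b_n and b_n by b_{n+1} = a_n in each option and simplify:
(A) 2*a_n + b_n  ->  2*(b_n) + (a_n) = a_n + 2*b_n   [not conserved]
(B) a_n - b_n  ->  (b_n) - (a_n) = -a_n + b_n   [not conserved]
(C) a_n*b_n  ->  (b_n)*(a_n) = a_n*b_n   [conserved]
(D) a_n^2 - b_n^2  ->  (b_n)^2 - (a_n)^2 = -a_n^2 + b_n^2   [not conserved]

Only (C) a_n*b_n returns to itself after one step, so it is the conserved quantity.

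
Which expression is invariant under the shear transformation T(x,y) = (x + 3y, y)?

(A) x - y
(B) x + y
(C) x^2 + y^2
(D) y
D

Under the shear T(x,y) = (x + 3y, y):
Substitute the transformed coordinates into each option and compare with the original:
(A) x - y  ->  (x + 3y) - (y) = x + 2y   [differs from x - y: not invariant]
(B) x + y  ->  (x + 3y) + (y) = x + 4y   [differs from x + y: not invariant]
(C) x^2 + y^2  ->  (x + 3y)^2 + (y)^2 = x^2 + 6xy + 10y^2   [differs from x^2 + y^2: not invariant]
(D) y  ->  (y) = y   [equals y: invariant]

Only option (D), y, is unchanged by the transformation.
A horizontal shear moves points parallel to the x-axis, so the y-coordinate (and any function of y alone) is unchanged.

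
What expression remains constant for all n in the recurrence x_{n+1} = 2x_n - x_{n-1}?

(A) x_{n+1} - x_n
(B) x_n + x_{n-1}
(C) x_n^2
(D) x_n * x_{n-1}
A

For the recurrence x_{n+1} = 2x_n - x_{n-1}:

If x_{n+1} = 2x_n - x_{n-1}, then:
x_{n+1} - x_n = x_n - x_{n-1}
The first difference is constant throughout the sequence.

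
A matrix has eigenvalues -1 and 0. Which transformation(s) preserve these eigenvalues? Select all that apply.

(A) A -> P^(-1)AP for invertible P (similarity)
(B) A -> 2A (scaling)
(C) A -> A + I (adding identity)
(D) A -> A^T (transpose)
A and D

Eigenvalues are preserved by:
1. Similarity transformations: A -> P^(-1)AP (same characteristic polynomial)
2. Transpose: A^T has the same eigenvalues as A

Eigenvalues are NOT preserved by:
- Adding identity: eigenvalues become -1+1, 0+1
- Scaling: eigenvalues become -2, 0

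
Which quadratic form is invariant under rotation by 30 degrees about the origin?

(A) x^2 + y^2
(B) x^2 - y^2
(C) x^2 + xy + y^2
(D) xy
A

Rotation by 30 degrees sends (x, y) to (sqrt(3)x/2 - y/2, x/2 + sqrt(3)y/2).
Substitute the transformed coordinates into each option and compare with the original:
(A) x^2 + y^2  ->  (sqrt(3)x/2 - y/2)^2 + (x/2 + sqrt(3)y/2)^2 = x^2 + y^2   [equals x^2 + y^2: invariant]
(B) x^2 - y^2  ->  (sqrt(3)x/2 - y/2)^2 - (x/2 + sqrt(3)y/2)^2 = x^2/2 - sqrt(3)xy - y^2/2   [differs from x^2 - y^2: not invariant]
(C) x^2 + xy + y^2  ->  (sqrt(3)x/2 - y/2)^2 + (sqrt(3)x/2 - y/2)(x/2 + sqrt(3)y/2) + (x/2 + sqrt(3)y/2)^2 = sqrt(3)x^2/4 + x^2 + xy/2 - sqrt(3)y^2/4 + y^2   [differs from x^2 + xy + y^2: not invariant]
(D) xy  ->  (sqrt(3)x/2 - y/2)(x/2 + sqrt(3)y/2) = sqrt(3)x^2/4 + xy/2 - sqrt(3)y^2/4   [differs from xy: not invariant]

Only option (A), x^2 + y^2, is unchanged by the transformation.
x^2 + y^2 is the squared distance from the origin, which rotations preserve.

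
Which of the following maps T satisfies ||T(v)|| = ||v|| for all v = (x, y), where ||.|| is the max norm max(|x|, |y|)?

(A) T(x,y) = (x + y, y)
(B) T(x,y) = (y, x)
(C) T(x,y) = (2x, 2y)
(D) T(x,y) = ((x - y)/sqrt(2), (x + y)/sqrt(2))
B

A transformation preserves a norm if ||T(v)|| = ||v|| for every v; a single vector where the norm changes rules an option out.

(A) T(x,y) = (x + y, y): v = (1, 1) has norm max(|1|, |1|) = 1, but T(v) = (2, 1) has norm 2 -- not preserved.
(B) T(x,y) = (y, x): preserves the norm -- it only permutes the coordinates and/or flips signs, which leaves max(|x|, |y|) unchanged.
(C) T(x,y) = (2x, 2y): v = (1, 0) has norm max(|1|, |0|) = 1, but T(v) = (2, 0) has norm 2 -- not preserved.
(D) T(x,y) = ((x - y)/sqrt(2), (x + y)/sqrt(2)): v = (1, 0) has norm max(|1|, |0|) = 1, but T(v) = (sqrt(2)/2, sqrt(2)/2) has norm sqrt(2)/2 -- not preserved.

Therefore the answer is (B).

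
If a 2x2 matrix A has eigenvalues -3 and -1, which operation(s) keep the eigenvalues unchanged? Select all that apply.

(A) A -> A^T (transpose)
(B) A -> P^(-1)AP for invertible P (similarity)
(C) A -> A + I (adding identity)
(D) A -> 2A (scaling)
A and B

Eigenvalues are preserved by:
1. Similarity transformations: A -> P^(-1)AP (same characteristic polynomial)
2. Transpose: A^T has the same eigenvalues as A

Eigenvalues are NOT preserved by:
- Adding identity: eigenvalues become -3+1, -1+1
- Scaling: eigenvalues become -6, -2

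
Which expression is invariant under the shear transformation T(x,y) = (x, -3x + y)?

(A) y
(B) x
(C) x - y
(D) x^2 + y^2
B

Under the shear T(x,y) = (x, -3x + y):
Substitute the transformed coordinates into each option and compare with the original:
(A) y  ->  (-3x + y) = -3x + y   [differs from y: not invariant]
(B) x  ->  (x) = x   [equals x: invariant]
(C) x - y  ->  (x) - (-3x + y) = 4x - y   [differs from x - y: not invariant]
(D) x^2 + y^2  ->  (x)^2 + (-3x + y)^2 = 10x^2 - 6xy + y^2   [differs from x^2 + y^2: not invariant]

Only option (B), x, is unchanged by the transformation.
A vertical shear moves points parallel to the y-axis, so the x-coordinate (and any function of x alone) is unchanged.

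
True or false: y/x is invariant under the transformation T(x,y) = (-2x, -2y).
True

Substitute T(x,y) = (-2x, -2y) into the expression and compare with the original.

Original: y/x
After applying T: (-2y)/(-2x) = y/x

This is identical to the original y/x, so the expression is invariant.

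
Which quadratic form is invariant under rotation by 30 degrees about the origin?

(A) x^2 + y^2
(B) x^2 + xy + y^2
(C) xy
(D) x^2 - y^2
A

Rotation by 30 degrees sends (x, y) to (sqrt(3)x/2 - y/2, x/2 + sqrt(3)y/2).
Substitute the transformed coordinates into each option and compare with the original:
(A) x^2 + y^2  ->  (sqrt(3)x/2 - y/2)^2 + (x/2 + sqrt(3)y/2)^2 = x^2 + y^2   [equals x^2 + y^2: invariant]
(B) x^2 + xy + y^2  ->  (sqrt(3)x/2 - y/2)^2 + (sqrt(3)x/2 - y/2)(x/2 + sqrt(3)y/2) + (x/2 + sqrt(3)y/2)^2 = sqrt(3)x^2/4 + x^2 + xy/2 - sqrt(3)y^2/4 + y^2   [differs from x^2 + xy + y^2: not invariant]
(C) xy  ->  (sqrt(3)x/2 - y/2)(x/2 + sqrt(3)y/2) = sqrt(3)x^2/4 + xy/2 - sqrt(3)y^2/4   [differs from xy: not invariant]
(D) x^2 - y^2  ->  (sqrt(3)x/2 - y/2)^2 - (x/2 + sqrt(3)y/2)^2 = x^2/2 - sqrt(3)xy - y^2/2   [differs from x^2 - y^2: not invariant]

Only option (A), x^2 + y^2, is unchanged by the transformation.
x^2 + y^2 is the squared distance from the origin, which rotations preserve.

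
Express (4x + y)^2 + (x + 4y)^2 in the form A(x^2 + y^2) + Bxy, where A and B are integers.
17(x^2 + y^2) + 16xy

Expanding: (4x + y)^2 = 16x^2 + 8xy + y^2
(x + 4y)^2 = x^2 + 8xy + 16y^2
Sum = (16+1)(x^2+y^2) + 16xy = 17(x^2 + y^2) + 16xy
This is symmetric in x and y.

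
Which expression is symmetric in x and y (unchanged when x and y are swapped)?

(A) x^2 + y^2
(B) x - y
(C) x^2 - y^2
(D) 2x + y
A

A symmetric expression is unchanged when the variables are permuted; here the transformation to test is the swap (x, y) -> (y, x).
Substitute the transformed coordinates into each option and compare with the original:
(A) x^2 + y^2  ->  (y)^2 + (x)^2 = x^2 + y^2   [equals x^2 + y^2: invariant]
(B) x - y  ->  (y) - (x) = -x + y   [differs from x - y: not invariant]
(C) x^2 - y^2  ->  (y)^2 - (x)^2 = -x^2 + y^2   [differs from x^2 - y^2: not invariant]
(D) 2x + y  ->  2(y) + (x) = x + 2y   [differs from 2x + y: not invariant]

Only option (A), x^2 + y^2, is unchanged by the transformation.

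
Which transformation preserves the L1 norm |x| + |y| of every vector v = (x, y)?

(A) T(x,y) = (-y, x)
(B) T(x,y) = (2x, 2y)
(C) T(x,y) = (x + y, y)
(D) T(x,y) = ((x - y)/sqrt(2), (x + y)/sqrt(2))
A

A transformation preserves a norm if ||T(v)|| = ||v|| for every v; a single vector where the norm changes rules an option out.

(A) T(x,y) = (-y, x): preserves the norm -- it only permutes the coordinates and/or flips signs, which leaves |x| + |y| unchanged.
(B) T(x,y) = (2x, 2y): v = (1, 0) has norm |1| + |0| = 1, but T(v) = (2, 0) has norm 2 -- not preserved.
(C) T(x,y) = (x + y, y): v = (0, 1) has norm |0| + |1| = 1, but T(v) = (1, 1) has norm 2 -- not preserved.
(D) T(x,y) = ((x - y)/sqrt(2), (x + y)/sqrt(2)): v = (1, 0) has norm |1| + |0| = 1, but T(v) = (sqrt(2)/2, sqrt(2)/2) has norm sqrt(2) -- not preserved.

Therefore the answer is (A).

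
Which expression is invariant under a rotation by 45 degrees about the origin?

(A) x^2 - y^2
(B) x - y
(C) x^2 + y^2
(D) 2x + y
C

A rotation by 45 degrees sends (x, y) to (sqrt(2)x/2 - sqrt(2)y/2, sqrt(2)x/2 + sqrt(2)y/2).
Substitute the transformed coordinates into each option and compare with the original:
(A) x^2 - y^2  ->  (sqrt(2)x/2 - sqrt(2)y/2)^2 - (sqrt(2)x/2 + sqrt(2)y/2)^2 = -2xy   [differs from x^2 - y^2: not invariant]
(B) x - y  ->  (sqrt(2)x/2 - sqrt(2)y/2) - (sqrt(2)x/2 + sqrt(2)y/2) = -sqrt(2)y   [differs from x - y: not invariant]
(C) x^2 + y^2  ->  (sqrt(2)x/2 - sqrt(2)y/2)^2 + (sqrt(2)x/2 + sqrt(2)y/2)^2 = x^2 + y^2   [equals x^2 + y^2: invariant]
(D) 2x + y  ->  2(sqrt(2)x/2 - sqrt(2)y/2) + (sqrt(2)x/2 + sqrt(2)y/2) = 3sqrt(2)x/2 - sqrt(2)y/2   [differs from 2x + y: not invariant]

Only option (C), x^2 + y^2, is unchanged by the transformation.
Geometrically, x^2 + y^2 is the squared distance from the origin, which every rotation about the origin preserves.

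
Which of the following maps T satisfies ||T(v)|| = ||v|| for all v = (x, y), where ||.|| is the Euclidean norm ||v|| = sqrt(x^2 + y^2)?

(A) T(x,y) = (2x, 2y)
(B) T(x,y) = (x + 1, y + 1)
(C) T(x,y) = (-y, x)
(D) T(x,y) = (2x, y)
C

A transformation preserves a norm if ||T(v)|| = ||v|| for every v; a single vector where the norm changes rules an option out.

(A) T(x,y) = (2x, 2y): v = (1, 0) has norm sqrt((1)^2 + (0)^2) = 1, but T(v) = (2, 0) has norm 2 -- not preserved.
(B) T(x,y) = (x + 1, y + 1): v = (1, 0) has norm sqrt((1)^2 + (0)^2) = 1, but T(v) = (2, 1) has norm sqrt(5) -- not preserved.
(C) T(x,y) = (-y, x): preserves the norm -- it is an orthogonal map (a rotation/reflection), and (-y)^2 + (x)^2 simplifies to x^2 + y^2.
(D) T(x,y) = (2x, y): v = (1, 0) has norm sqrt((1)^2 + (0)^2) = 1, but T(v) = (2, 0) has norm 2 -- not preserved.

Therefore the answer is (C).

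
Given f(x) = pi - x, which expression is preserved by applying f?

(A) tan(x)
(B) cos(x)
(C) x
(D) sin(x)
D

For f(x) = pi - x:
sin(pi - x) = sin(x), so sine is invariant under this transformation.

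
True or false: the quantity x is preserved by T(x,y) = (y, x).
False

Substitute T(x,y) = (y, x) into the expression and compare with the original.

Original: x
After applying T: (y) = y

This differs from the original x (difference: -x + y), so the expression is NOT invariant.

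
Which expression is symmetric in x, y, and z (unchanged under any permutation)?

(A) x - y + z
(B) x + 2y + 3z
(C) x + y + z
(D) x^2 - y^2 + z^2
C

A symmetric expression is unchanged when the variables are permuted; here the transformation to test is the swap (x, y) -> (y, x).
A symmetric expression must survive every permutation; the single swap x <-> y already eliminates the distractors, and the keyed expression is also unchanged by x <-> z and y <-> z (each variable enters it in exactly the same way).
Substitute the transformed coordinates into each option and compare with the original:
(A) x - y + z  ->  (y) - (x) + z = -x + y + z   [differs from x - y + z: not invariant]
(B) x + 2y + 3z  ->  (y) + 2(x) + 3z = 2x + y + 3z   [differs from x + 2y + 3z: not invariant]
(C) x + y + z  ->  (y) + (x) + z = x + y + z   [equals x + y + z: invariant]
(D) x^2 - y^2 + z^2  ->  (y)^2 - (x)^2 + z^2 = -x^2 + y^2 + z^2   [differs from x^2 - y^2 + z^2: not invariant]

Only option (C), x + y + z, is unchanged by the transformation.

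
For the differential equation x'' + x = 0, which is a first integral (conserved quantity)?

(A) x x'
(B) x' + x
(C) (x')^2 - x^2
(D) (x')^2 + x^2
D

A first integral I satisfies dI/dt = 0 along every solution. Differentiate each option and use the equation of motion:
(A) d/dt[x x'] = (x')^2 + x x'' = (x')^2 - x^2, not identically 0
(B) d/dt[x' + x] = x'' + x' = -x + x', not identically 0
(C) d/dt[(x')^2 - x^2] = 2x'x'' - 2x x' = -4x x', not identically 0
(D) d/dt[(x')^2 + x^2] = 2x'x'' + 2x x' = 2x'(-x) + 2x x' = 0

Only (D) has zero time-derivative. So the energy-like quantity (x')^2 + x^2 is the first integral.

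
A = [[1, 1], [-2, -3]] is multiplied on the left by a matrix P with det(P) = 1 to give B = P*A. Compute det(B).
-1

By the multiplicative property of determinants, det(B) = det(P*A) = det(P) * det(A) = det(A),
so the determinant is invariant under multiplication by any determinant-1 matrix; we just need det(A).

det(A) = (1)(-3) - (1)(-2) = -3 - (-2) = -1

Therefore det(B) = 1 * (-1) = -1.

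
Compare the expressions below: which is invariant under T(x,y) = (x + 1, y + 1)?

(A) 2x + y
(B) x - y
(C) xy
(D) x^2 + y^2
B

An expression E(x,y) is invariant under T if E(T(x,y)) = E(x,y). Here T(x,y) = (x + 1, y + 1).
Substitute the transformed coordinates into each option and compare with the original:
(A) 2x + y  ->  2(x + 1) + (y + 1) = 2x + y + 3   [differs from 2x + y: not invariant]
(B) x - y  ->  (x + 1) - (y + 1) = x - y   [equals x - y: invariant]
(C) xy  ->  (x + 1)(y + 1) = xy + x + y + 1   [differs from xy: not invariant]
(D) x^2 + y^2  ->  (x + 1)^2 + (y + 1)^2 = x^2 + 2x + y^2 + 2y + 2   [differs from x^2 + y^2: not invariant]

Only option (B), x - y, is unchanged by the transformation.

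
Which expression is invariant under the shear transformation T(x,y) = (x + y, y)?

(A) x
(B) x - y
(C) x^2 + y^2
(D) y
D

Under the shear T(x,y) = (x + y, y):
Substitute the transformed coordinates into each option and compare with the original:
(A) x  ->  (x + y) = x + y   [differs from x: not invariant]
(B) x - y  ->  (x + y) - (y) = x   [differs from x - y: not invariant]
(C) x^2 + y^2  ->  (x + y)^2 + (y)^2 = x^2 + 2xy + 2y^2   [differs from x^2 + y^2: not invariant]
(D) y  ->  (y) = y   [equals y: invariant]

Only option (D), y, is unchanged by the transformation.
A horizontal shear moves points parallel to the x-axis, so the y-coordinate (and any function of y alone) is unchanged.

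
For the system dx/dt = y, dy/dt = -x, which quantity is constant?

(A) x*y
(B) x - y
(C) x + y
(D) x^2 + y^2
D

A first integral I satisfies dI/dt = 0 along every solution. Differentiate each option and use the equation of motion:
(A) d/dt[x*y] = (dx/dt)y + x(dy/dt) = y^2 - x^2, not identically 0
(B) d/dt[x - y] = y - (-x) = x + y, not identically 0
(C) d/dt[x + y] = y + (-x) = y - x, not identically 0
(D) d/dt[x^2 + y^2] = 2x*dx/dt + 2y*dy/dt = 2x*y + 2y*(-x) = 0

Only (D) has zero time-derivative. So x^2 + y^2 (the squared radius; trajectories are circles) is the conserved quantity.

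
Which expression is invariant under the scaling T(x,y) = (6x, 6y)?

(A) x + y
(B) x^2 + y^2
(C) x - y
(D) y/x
D

Under the uniform scaling T(x,y) = (6x, 6y):
Substitute the transformed coordinates into each option and compare with the original:
(A) x + y  ->  (6x) + (6y) = 6x + 6y   [differs from x + y: not invariant]
(B) x^2 + y^2  ->  (6x)^2 + (6y)^2 = 36x^2 + 36y^2   [differs from x^2 + y^2: not invariant]
(C) x - y  ->  (6x) - (6y) = 6x - 6y   [differs from x - y: not invariant]
(D) y/x  ->  (6y)/(6x) = y/x   [equals y/x: invariant]

Only option (D), y/x, is unchanged by the transformation.
The common factor 6 cancels in a ratio of coordinates, while sums, products and sums of squares pick up factors of 6 or 36.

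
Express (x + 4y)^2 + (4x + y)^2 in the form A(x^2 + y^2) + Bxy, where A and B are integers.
17(x^2 + y^2) + 16xy

Expanding: (x + 4y)^2 = x^2 + 8xy + 16y^2
(4x + y)^2 = 16x^2 + 8xy + y^2
Sum = (1+16)(x^2+y^2) + 16xy = 17(x^2 + y^2) + 16xy
This is symmetric in x and y.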